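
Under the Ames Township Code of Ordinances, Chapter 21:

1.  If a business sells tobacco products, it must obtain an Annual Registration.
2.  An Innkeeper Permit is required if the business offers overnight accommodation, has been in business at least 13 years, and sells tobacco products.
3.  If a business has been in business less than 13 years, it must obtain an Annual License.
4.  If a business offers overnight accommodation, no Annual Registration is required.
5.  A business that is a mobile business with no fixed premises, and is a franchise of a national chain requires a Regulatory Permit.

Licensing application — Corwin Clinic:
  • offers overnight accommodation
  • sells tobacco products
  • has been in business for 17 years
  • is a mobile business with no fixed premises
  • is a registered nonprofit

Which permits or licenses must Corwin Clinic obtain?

Innkeeper Permit

1. sells tobacco products → Annual Registration required.
2. offers overnight accommodation; years in business 17 ≥ 13; sells tobacco products → Innkeeper Permit required.
3. years in business 17 ≥ 13 → Annual License not required.
4. offers overnight accommodation → exempt from Annual Registration.
5. is a mobile business with no fixed premises; is a registered nonprofit (not: is a franchise of a national chain) → Regulatory Permit not required.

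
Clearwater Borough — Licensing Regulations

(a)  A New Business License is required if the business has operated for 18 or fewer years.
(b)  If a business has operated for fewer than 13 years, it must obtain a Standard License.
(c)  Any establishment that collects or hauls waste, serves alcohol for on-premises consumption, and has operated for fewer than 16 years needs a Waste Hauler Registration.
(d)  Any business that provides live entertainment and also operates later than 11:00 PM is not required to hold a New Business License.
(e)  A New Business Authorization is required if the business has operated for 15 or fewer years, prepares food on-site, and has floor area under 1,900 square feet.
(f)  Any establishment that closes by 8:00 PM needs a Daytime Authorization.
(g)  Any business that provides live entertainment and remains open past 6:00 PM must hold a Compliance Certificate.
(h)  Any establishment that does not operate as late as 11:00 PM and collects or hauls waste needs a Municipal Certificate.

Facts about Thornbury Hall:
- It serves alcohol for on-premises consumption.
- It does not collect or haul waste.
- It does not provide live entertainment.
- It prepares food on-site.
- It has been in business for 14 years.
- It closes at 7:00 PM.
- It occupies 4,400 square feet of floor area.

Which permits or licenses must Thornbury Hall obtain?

Daytime Authorization, New Business License

(a) years in business 14 ≤ 18 → New Business License required.
(b) years in business 14 ≥ 13 → Standard License not required.
(c) does not collect or haul waste; serves alcohol for on-premises consumption; years in business 14 < 16 → Waste Hauler Registration not required.
(d) does not provide live entertainment; closes 7:00 PM, at/before 11:00 PM → New Business License exemption does not apply.
(e) years in business 14 ≤ 15; prepares food on-site; floor area 4,400 square feet ≥ 1,900 square feet → New Business Authorization not required.
(f) closes 7:00 PM, at/before 8:00 PM → Daytime Authorization required.
(g) does not provide live entertainment; closes 7:00 PM, after 6:00 PM → Compliance Certificate not required.
(h) closes 7:00 PM, at/before 11:00 PM; does not collect or haul waste → Municipal Certificate not required.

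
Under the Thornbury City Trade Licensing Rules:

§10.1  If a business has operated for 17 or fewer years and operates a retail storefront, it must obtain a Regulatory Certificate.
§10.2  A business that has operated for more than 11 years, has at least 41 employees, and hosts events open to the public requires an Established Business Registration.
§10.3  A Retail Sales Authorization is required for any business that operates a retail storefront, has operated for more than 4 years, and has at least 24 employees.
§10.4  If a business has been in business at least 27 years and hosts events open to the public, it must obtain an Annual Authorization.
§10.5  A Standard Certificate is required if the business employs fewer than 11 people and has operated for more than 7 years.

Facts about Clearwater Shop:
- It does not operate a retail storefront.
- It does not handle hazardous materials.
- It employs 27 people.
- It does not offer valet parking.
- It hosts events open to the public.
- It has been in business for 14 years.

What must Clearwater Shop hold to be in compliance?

§10.1 years in business 14 ≤ 17; does not operate a retail storefront → Regulatory Certificate not required.
§10.2 years in business 14 > 11; employees 27 < 41; hosts events open to the public → Established Business Registration not required.
§10.3 does not operate a retail storefront; years in business 14 > 4; employees 27 ≥ 24 → Retail Sales Authorization not required.
§10.4 years in business 14 < 27; hosts events open to the public → Annual Authorization not required.
§10.5 employees 27 ≥ 11; years in business 14 > 7 → Standard Certificate not required.

None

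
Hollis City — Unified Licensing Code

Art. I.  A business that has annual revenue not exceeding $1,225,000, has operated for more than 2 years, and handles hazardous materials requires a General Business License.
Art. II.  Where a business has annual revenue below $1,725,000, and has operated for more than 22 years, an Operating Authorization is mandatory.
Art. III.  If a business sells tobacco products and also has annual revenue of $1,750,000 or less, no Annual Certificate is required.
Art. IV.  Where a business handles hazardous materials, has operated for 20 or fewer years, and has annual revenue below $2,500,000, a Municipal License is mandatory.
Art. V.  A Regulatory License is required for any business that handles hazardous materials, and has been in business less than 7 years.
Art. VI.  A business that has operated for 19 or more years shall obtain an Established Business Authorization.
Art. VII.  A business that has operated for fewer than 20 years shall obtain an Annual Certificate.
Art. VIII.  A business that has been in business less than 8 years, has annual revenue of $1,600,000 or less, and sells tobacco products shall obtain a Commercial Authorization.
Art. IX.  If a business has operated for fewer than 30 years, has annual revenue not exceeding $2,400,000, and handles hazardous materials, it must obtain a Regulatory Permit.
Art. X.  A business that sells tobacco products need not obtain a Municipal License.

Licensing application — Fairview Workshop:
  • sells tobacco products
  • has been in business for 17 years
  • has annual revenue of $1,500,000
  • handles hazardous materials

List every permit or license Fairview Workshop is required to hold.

Art. I. revenue $1,500,000 > $1,225,000; years in business 17 > 2; handles hazardous materials → General Business License not required.
Art. II. revenue $1,500,000 < $1,725,000; years in business 17 ≤ 22 → Operating Authorization not required.
Art. III. sells tobacco products; revenue $1,500,000 ≤ $1,750,000 → exempt from Annual Certificate.
Art. IV. handles hazardous materials; years in business 17 ≤ 20; revenue $1,500,000 < $2,500,000 → Municipal License required.
Art. V. handles hazardous materials; years in business 17 ≥ 7 → Regulatory License not required.
Art. VI. years in business 17 < 19 → Established Business Authorization not required.
Art. VII. years in business 17 < 20 → Annual Certificate required.
Art. VIII. years in business 17 ≥ 8; revenue $1,500,000 ≤ $1,600,000; sells tobacco products → Commercial Authorization not required.
Art. IX. years in business 17 < 30; revenue $1,500,000 ≤ $2,400,000; handles hazardous materials → Regulatory Permit required.
Art. X. sells tobacco products → exempt from Municipal License.

Regulatory Permit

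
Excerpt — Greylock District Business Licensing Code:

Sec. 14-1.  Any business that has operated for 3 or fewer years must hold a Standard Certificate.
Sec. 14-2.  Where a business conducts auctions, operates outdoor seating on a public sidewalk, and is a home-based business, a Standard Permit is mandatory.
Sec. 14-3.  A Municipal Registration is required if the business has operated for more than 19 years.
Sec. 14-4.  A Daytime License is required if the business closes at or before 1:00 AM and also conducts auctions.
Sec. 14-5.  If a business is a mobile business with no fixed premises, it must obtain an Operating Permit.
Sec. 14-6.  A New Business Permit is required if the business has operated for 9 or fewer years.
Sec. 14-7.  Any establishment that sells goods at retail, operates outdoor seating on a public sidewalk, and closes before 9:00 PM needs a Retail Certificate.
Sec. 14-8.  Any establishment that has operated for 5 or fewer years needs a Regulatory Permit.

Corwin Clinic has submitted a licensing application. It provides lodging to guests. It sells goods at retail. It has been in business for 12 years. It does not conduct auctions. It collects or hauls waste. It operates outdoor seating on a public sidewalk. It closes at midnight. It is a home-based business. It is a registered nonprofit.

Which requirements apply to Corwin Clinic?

None

Sec. 14-1. years in business 12 > 3 → Standard Certificate not required.
Sec. 14-2. does not conduct auctions; operates outdoor seating on a public sidewalk; is a home-based business → Standard Permit not required.
Sec. 14-3. years in business 12 ≤ 19 → Municipal Registration not required.
Sec. 14-4. closes midnight, at/before 1:00 AM; does not conduct auctions → Daytime License not required.
Sec. 14-5. is a home-based business (not: is a mobile business with no fixed premises) → Operating Permit not required.
Sec. 14-6. years in business 12 > 9 → New Business Permit not required.
Sec. 14-7. sells goods at retail; operates outdoor seating on a public sidewalk; closes midnight, after 9:00 PM → Retail Certificate not required.
Sec. 14-8. years in business 12 > 5 → Regulatory Permit not required.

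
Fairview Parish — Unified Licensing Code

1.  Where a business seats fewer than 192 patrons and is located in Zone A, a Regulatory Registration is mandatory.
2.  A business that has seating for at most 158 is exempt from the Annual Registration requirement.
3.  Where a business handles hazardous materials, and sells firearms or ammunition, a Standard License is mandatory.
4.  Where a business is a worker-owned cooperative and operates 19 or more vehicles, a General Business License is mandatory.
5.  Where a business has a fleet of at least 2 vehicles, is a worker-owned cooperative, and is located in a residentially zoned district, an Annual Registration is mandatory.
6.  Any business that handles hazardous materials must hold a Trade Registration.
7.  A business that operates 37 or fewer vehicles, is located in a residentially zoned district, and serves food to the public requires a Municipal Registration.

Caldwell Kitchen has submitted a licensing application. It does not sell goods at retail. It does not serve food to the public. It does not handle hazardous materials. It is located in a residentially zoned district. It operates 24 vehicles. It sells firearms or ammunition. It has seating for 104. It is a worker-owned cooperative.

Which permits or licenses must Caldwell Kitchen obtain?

1. seating 104 < 192; is located in a residentially zoned district (not: is located in Zone A) → Regulatory Registration not required.
2. seating 104 ≤ 158 → exempt from Annual Registration.
3. does not handle hazardous materials; sells firearms or ammunition → Standard License not required.
4. is a worker-owned cooperative; vehicles 24 ≥ 19 → General Business License required.
5. vehicles 24 ≥ 2; is a worker-owned cooperative; is located in a residentially zoned district → Annual Registration required.
6. does not handle hazardous materials → Trade Registration not required.
7. vehicles 24 ≤ 37; is located in a residentially zoned district; does not serve food to the public → Municipal Registration not required.

General Business License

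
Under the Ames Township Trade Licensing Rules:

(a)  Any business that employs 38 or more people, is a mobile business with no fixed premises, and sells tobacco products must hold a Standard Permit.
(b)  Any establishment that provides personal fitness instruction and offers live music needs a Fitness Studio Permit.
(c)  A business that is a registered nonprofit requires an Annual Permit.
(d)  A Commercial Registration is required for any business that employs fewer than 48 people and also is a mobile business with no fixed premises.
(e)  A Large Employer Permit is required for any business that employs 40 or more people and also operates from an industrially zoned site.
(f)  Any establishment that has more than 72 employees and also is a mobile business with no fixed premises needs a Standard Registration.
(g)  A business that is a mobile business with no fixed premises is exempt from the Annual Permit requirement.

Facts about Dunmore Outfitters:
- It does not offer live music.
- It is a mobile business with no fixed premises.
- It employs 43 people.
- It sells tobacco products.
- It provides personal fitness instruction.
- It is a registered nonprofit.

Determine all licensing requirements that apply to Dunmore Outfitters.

Commercial Registration, Standard Permit

(a) employees 43 ≥ 38; is a mobile business with no fixed premises; sells tobacco products → Standard Permit required.
(b) provides personal fitness instruction; does not offer live music → Fitness Studio Permit not required.
(c) is a registered nonprofit → Annual Permit required.
(d) employees 43 < 48; is a mobile business with no fixed premises → Commercial Registration required.
(e) employees 43 ≥ 40; is a mobile business with no fixed premises (not: operates from an industrially zoned site) → Large Employer Permit not required.
(f) employees 43 ≤ 72; is a mobile business with no fixed premises → Standard Registration not required.
(g) is a mobile business with no fixed premises → exempt from Annual Permit.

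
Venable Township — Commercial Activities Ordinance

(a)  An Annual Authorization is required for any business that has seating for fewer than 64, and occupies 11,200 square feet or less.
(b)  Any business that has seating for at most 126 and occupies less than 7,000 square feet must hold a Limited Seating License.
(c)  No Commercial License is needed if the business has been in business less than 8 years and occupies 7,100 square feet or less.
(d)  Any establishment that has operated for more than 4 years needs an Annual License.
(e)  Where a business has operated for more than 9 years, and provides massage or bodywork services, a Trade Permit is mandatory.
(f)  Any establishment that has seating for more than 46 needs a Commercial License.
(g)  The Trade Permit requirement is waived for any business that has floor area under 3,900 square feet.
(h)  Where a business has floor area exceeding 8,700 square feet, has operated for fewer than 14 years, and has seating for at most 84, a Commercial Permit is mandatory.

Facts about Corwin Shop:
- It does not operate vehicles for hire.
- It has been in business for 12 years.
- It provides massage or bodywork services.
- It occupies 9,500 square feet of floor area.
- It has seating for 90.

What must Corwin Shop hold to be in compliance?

(a) seating 90 ≥ 64; floor area 9,500 square feet ≤ 11,200 square feet → Annual Authorization not required.
(b) seating 90 ≤ 126; floor area 9,500 square feet ≥ 7,000 square feet → Limited Seating License not required.
(c) years in business 12 ≥ 8; floor area 9,500 square feet > 7,100 square feet → Commercial License exemption does not apply.
(d) years in business 12 > 4 → Annual License required.
(e) years in business 12 > 9; provides massage or bodywork services → Trade Permit required.
(f) seating 90 > 46 → Commercial License required.
(g) floor area 9,500 square feet ≥ 3,900 square feet → Trade Permit exemption does not apply.
(h) floor area 9,500 square feet > 8,700 square feet; years in business 12 < 14; seating 90 > 84 → Commercial Permit not required.

Annual License, Commercial License, Trade Permit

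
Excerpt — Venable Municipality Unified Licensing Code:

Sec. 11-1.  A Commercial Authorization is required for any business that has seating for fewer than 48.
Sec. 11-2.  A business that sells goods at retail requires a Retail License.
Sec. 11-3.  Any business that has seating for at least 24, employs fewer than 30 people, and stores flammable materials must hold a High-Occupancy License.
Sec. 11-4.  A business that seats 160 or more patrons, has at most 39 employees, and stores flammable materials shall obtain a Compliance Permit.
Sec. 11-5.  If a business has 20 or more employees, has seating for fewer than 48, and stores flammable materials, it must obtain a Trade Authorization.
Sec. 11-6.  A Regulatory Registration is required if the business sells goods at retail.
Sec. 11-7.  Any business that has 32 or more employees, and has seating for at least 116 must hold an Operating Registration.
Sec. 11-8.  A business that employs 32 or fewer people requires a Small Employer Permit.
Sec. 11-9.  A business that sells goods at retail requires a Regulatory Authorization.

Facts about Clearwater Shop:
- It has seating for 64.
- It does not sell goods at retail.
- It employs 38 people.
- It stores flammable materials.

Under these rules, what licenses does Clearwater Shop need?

Sec. 11-1. seating 64 ≥ 48 → Commercial Authorization not required.
Sec. 11-2. does not sell goods at retail → Retail License not required.
Sec. 11-3. seating 64 ≥ 24; employees 38 ≥ 30; stores flammable materials → High-Occupancy License not required.
Sec. 11-4. seating 64 < 160; employees 38 ≤ 39; stores flammable materials → Compliance Permit not required.
Sec. 11-5. employees 38 ≥ 20; seating 64 ≥ 48; stores flammable materials → Trade Authorization not required.
Sec. 11-6. does not sell goods at retail → Regulatory Registration not required.
Sec. 11-7. employees 38 ≥ 32; seating 64 < 116 → Operating Registration not required.
Sec. 11-8. employees 38 > 32 → Small Employer Permit not required.
Sec. 11-9. does not sell goods at retail → Regulatory Authorization not required.

None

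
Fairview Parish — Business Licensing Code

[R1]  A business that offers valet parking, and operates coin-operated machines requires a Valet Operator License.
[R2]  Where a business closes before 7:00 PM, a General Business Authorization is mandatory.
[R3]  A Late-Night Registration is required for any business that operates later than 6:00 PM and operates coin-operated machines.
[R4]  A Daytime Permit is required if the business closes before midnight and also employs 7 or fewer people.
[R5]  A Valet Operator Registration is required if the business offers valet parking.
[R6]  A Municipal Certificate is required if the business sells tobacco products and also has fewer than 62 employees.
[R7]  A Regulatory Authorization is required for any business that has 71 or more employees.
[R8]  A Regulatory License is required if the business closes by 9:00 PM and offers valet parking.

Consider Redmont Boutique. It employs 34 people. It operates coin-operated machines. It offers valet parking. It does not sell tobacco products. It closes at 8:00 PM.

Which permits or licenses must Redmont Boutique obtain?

Late-Night Registration, Regulatory License, Valet Operator License, Valet Operator Registration

[R1] offers valet parking; operates coin-operated machines → Valet Operator License required.
[R2] closes 8:00 PM, after 7:00 PM → General Business Authorization not required.
[R3] closes 8:00 PM, after 6:00 PM; operates coin-operated machines → Late-Night Registration required.
[R4] closes 8:00 PM, at/before midnight; employees 34 > 7 → Daytime Permit not required.
[R5] offers valet parking → Valet Operator Registration required.
[R6] does not sell tobacco products; employees 34 < 62 → Municipal Certificate not required.
[R7] employees 34 < 71 → Regulatory Authorization not required.
[R8] closes 8:00 PM, at/before 9:00 PM; offers valet parking → Regulatory License required.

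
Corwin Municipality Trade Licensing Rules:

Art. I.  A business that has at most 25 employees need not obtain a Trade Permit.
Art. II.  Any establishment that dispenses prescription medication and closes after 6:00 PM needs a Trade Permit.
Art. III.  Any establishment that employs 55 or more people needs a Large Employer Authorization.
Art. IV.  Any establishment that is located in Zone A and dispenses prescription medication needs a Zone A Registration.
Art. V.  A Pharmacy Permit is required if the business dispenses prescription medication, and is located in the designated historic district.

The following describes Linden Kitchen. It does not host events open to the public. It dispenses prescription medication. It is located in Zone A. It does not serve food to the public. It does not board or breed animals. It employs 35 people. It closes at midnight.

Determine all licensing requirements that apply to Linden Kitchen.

Trade Permit, Zone A Registration

Art. I. employees 35 > 25 → Trade Permit exemption does not apply.
Art. II. dispenses prescription medication; closes midnight, after 6:00 PM → Trade Permit required.
Art. III. employees 35 < 55 → Large Employer Authorization not required.
Art. IV. is located in Zone A; dispenses prescription medication → Zone A Registration required.
Art. V. dispenses prescription medication; is located in Zone A (not: is located in the designated historic district) → Pharmacy Permit not required.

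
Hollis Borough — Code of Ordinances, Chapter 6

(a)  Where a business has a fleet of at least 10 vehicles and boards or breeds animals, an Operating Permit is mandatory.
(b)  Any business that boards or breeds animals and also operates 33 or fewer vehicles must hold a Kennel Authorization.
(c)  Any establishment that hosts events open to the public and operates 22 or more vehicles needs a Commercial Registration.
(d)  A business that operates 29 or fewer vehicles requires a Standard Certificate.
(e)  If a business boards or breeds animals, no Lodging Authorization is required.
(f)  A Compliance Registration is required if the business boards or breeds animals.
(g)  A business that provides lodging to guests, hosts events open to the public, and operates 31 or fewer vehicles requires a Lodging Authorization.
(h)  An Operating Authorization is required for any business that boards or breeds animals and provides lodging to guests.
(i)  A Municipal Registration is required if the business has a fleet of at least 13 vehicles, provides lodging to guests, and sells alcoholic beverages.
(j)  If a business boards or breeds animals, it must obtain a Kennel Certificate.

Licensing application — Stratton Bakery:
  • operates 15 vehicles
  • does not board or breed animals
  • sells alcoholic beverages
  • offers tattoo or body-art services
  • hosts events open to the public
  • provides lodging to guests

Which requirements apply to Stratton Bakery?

(a) vehicles 15 ≥ 10; does not board or breed animals → Operating Permit not required.
(b) does not board or breed animals; vehicles 15 ≤ 33 → Kennel Authorization not required.
(c) hosts events open to the public; vehicles 15 < 22 → Commercial Registration not required.
(d) vehicles 15 ≤ 29 → Standard Certificate required.
(e) does not board or breed animals → Lodging Authorization exemption does not apply.
(f) does not board or breed animals → Compliance Registration not required.
(g) provides lodging to guests; hosts events open to the public; vehicles 15 ≤ 31 → Lodging Authorization required.
(h) does not board or breed animals; provides lodging to guests → Operating Authorization not required.
(i) vehicles 15 ≥ 13; provides lodging to guests; sells alcoholic beverages → Municipal Registration required.
(j) does not board or breed animals → Kennel Certificate not required.

Lodging Authorization, Municipal Registration, Standard Certificate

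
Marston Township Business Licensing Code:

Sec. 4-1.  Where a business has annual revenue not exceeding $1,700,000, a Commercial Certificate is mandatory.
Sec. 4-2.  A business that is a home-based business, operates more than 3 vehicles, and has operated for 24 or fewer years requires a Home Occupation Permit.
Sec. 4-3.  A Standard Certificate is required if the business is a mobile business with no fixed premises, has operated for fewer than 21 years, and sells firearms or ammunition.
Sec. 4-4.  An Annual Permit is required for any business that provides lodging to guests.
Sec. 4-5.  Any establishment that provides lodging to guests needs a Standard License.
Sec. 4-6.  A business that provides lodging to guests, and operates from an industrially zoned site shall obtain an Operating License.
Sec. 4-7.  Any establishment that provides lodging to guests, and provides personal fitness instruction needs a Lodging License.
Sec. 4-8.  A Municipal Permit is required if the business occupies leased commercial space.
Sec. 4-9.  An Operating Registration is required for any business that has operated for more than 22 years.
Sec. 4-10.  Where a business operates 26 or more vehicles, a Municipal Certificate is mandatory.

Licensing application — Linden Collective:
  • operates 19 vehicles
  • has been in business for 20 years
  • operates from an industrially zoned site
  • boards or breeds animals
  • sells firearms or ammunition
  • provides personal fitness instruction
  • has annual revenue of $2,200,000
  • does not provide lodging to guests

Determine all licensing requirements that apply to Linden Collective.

None

Sec. 4-1. revenue $2,200,000 > $1,700,000 → Commercial Certificate not required.
Sec. 4-2. operates from an industrially zoned site (not: is a home-based business); vehicles 19 > 3; years in business 20 ≤ 24 → Home Occupation Permit not required.
Sec. 4-3. operates from an industrially zoned site (not: is a mobile business with no fixed premises); years in business 20 < 21; sells firearms or ammunition → Standard Certificate not required.
Sec. 4-4. does not provide lodging to guests → Annual Permit not required.
Sec. 4-5. does not provide lodging to guests → Standard License not required.
Sec. 4-6. does not provide lodging to guests; operates from an industrially zoned site → Operating License not required.
Sec. 4-7. does not provide lodging to guests; provides personal fitness instruction → Lodging License not required.
Sec. 4-8. operates from an industrially zoned site (not: occupies leased commercial space) → Municipal Permit not required.
Sec. 4-9. years in business 20 ≤ 22 → Operating Registration not required.
Sec. 4-10. vehicles 19 < 26 → Municipal Certificate not required.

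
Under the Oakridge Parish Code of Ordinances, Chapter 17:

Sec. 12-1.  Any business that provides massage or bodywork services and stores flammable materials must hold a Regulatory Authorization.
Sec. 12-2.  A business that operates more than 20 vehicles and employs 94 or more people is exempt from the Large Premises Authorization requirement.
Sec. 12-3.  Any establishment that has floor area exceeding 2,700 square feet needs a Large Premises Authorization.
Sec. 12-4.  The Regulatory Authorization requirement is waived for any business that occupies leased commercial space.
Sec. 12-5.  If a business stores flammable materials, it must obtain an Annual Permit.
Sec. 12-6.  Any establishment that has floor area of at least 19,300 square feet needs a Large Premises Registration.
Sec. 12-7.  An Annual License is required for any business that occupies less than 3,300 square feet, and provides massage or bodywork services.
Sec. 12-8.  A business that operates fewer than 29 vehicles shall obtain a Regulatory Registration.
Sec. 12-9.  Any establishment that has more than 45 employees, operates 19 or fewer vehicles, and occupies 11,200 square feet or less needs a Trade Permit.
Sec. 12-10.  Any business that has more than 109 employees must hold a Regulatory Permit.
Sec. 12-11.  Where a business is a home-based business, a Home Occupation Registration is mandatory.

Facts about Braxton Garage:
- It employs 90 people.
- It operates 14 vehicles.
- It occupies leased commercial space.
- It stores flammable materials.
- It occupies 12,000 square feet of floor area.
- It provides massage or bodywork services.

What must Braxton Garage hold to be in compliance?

Annual Permit, Large Premises Authorization, Regulatory Registration

Sec. 12-1. provides massage or bodywork services; stores flammable materials → Regulatory Authorization required.
Sec. 12-2. vehicles 14 ≤ 20; employees 90 < 94 → Large Premises Authorization exemption does not apply.
Sec. 12-3. floor area 12,000 square feet > 2,700 square feet → Large Premises Authorization required.
Sec. 12-4. occupies leased commercial space → exempt from Regulatory Authorization.
Sec. 12-5. stores flammable materials → Annual Permit required.
Sec. 12-6. floor area 12,000 square feet < 19,300 square feet → Large Premises Registration not required.
Sec. 12-7. floor area 12,000 square feet ≥ 3,300 square feet; provides massage or bodywork services → Annual License not required.
Sec. 12-8. vehicles 14 < 29 → Regulatory Registration required.
Sec. 12-9. employees 90 > 45; vehicles 14 ≤ 19; floor area 12,000 square feet > 11,200 square feet → Trade Permit not required.
Sec. 12-10. employees 90 ≤ 109 → Regulatory Permit not required.
Sec. 12-11. occupies leased commercial space (not: is a home-based business) → Home Occupation Registration not required.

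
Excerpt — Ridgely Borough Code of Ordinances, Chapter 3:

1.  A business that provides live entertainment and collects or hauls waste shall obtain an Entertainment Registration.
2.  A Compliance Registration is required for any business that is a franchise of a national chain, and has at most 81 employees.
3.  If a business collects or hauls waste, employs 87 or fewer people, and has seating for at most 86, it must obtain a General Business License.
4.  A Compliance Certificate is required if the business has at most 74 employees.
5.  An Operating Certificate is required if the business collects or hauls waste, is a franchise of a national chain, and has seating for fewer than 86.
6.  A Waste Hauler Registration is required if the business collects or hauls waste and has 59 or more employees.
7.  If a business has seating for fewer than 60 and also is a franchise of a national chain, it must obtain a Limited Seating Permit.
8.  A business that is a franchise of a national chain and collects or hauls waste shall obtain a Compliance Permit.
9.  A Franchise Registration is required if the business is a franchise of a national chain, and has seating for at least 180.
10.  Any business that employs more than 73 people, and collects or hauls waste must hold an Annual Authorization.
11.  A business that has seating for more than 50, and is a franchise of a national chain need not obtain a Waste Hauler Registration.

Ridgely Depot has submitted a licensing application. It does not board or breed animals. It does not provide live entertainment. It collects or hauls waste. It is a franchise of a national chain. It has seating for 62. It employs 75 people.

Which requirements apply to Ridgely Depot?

1. does not provide live entertainment; collects or hauls waste → Entertainment Registration not required.
2. is a franchise of a national chain; employees 75 ≤ 81 → Compliance Registration required.
3. collects or hauls waste; employees 75 ≤ 87; seating 62 ≤ 86 → General Business License required.
4. employees 75 > 74 → Compliance Certificate not required.
5. collects or hauls waste; is a franchise of a national chain; seating 62 < 86 → Operating Certificate required.
6. collects or hauls waste; employees 75 ≥ 59 → Waste Hauler Registration required.
7. seating 62 ≥ 60; is a franchise of a national chain → Limited Seating Permit not required.
8. is a franchise of a national chain; collects or hauls waste → Compliance Permit required.
9. is a franchise of a national chain; seating 62 < 180 → Franchise Registration not required.
10. employees 75 > 73; collects or hauls waste → Annual Authorization required.
11. seating 62 > 50; is a franchise of a national chain → exempt from Waste Hauler Registration.

Annual Authorization, Compliance Permit, Compliance Registration, General Business License, Operating Certificate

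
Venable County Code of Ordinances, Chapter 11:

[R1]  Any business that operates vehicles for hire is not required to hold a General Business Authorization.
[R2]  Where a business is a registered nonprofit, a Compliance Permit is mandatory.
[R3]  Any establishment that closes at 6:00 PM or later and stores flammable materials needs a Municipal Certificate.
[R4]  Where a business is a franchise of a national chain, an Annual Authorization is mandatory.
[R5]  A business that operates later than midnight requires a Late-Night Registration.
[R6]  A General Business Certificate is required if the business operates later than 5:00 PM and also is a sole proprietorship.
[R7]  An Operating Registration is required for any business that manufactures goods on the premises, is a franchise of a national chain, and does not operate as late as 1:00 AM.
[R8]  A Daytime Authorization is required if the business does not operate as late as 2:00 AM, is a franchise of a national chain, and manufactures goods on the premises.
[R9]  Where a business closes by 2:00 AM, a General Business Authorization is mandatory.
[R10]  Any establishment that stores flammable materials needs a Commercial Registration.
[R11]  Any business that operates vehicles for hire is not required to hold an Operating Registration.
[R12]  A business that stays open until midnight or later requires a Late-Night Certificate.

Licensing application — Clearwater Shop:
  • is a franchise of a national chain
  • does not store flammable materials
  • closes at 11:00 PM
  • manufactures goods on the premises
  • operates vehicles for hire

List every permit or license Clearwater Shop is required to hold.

Annual Authorization, Daytime Authorization

[R1] operates vehicles for hire → exempt from General Business Authorization.
[R2] is a franchise of a national chain (not: is a registered nonprofit) → Compliance Permit not required.
[R3] closes 11:00 PM, after 6:00 PM; does not store flammable materials → Municipal Certificate not required.
[R4] is a franchise of a national chain → Annual Authorization required.
[R5] closes 11:00 PM, at/before midnight → Late-Night Registration not required.
[R6] closes 11:00 PM, after 5:00 PM; is a franchise of a national chain (not: is a sole proprietorship) → General Business Certificate not required.
[R7] manufactures goods on the premises; is a franchise of a national chain; closes 11:00 PM, at/before 1:00 AM → Operating Registration required.
[R8] closes 11:00 PM, at/before 2:00 AM; is a franchise of a national chain; manufactures goods on the premises → Daytime Authorization required.
[R9] closes 11:00 PM, at/before 2:00 AM → General Business Authorization required.
[R10] does not store flammable materials → Commercial Registration not required.
[R11] operates vehicles for hire → exempt from Operating Registration.
[R12] closes 11:00 PM, at/before midnight → Late-Night Certificate not required.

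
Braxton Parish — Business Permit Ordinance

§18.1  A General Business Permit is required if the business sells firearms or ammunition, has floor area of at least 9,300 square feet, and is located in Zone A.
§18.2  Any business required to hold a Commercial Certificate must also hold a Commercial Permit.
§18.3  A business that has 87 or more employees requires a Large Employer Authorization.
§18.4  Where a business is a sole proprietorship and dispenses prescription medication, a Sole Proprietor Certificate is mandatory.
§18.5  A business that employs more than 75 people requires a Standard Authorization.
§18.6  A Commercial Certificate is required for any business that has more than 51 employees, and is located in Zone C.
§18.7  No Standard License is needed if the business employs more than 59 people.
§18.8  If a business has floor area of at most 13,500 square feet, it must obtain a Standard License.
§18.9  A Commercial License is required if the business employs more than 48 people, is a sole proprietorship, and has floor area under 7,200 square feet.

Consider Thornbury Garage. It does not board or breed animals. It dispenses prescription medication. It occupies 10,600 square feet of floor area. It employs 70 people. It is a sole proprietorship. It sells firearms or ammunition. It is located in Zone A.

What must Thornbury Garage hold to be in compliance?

§18.1 sells firearms or ammunition; floor area 10,600 square feet ≥ 9,300 square feet; is located in Zone A → General Business Permit required.
§18.2 Commercial Certificate is not required → no effect.
§18.3 employees 70 < 87 → Large Employer Authorization not required.
§18.4 is a sole proprietorship; dispenses prescription medication → Sole Proprietor Certificate required.
§18.5 employees 70 ≤ 75 → Standard Authorization not required.
§18.6 employees 70 > 51; is located in Zone A (not: is located in Zone C) → Commercial Certificate not required.
§18.7 employees 70 > 59 → exempt from Standard License.
§18.8 floor area 10,600 square feet ≤ 13,500 square feet → Standard License required.
§18.9 employees 70 > 48; is a sole proprietorship; floor area 10,600 square feet ≥ 7,200 square feet → Commercial License not required.

General Business Permit, Sole Proprietor Certificate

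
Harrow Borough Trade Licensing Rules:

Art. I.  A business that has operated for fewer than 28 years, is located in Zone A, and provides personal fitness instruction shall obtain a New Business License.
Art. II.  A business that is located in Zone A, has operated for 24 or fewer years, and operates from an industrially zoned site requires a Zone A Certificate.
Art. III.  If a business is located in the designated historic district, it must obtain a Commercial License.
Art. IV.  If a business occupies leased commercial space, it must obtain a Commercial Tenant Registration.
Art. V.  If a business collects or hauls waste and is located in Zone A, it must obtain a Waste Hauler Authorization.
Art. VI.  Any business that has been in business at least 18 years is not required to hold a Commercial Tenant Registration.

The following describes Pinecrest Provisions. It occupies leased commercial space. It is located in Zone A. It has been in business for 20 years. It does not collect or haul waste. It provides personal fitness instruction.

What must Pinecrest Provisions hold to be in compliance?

New Business License

Art. I. years in business 20 < 28; is located in Zone A; provides personal fitness instruction → New Business License required.
Art. II. is located in Zone A; years in business 20 ≤ 24; occupies leased commercial space (not: operates from an industrially zoned site) → Zone A Certificate not required.
Art. III. is located in Zone A (not: is located in the designated historic district) → Commercial License not required.
Art. IV. occupies leased commercial space → Commercial Tenant Registration required.
Art. V. does not collect or haul waste; is located in Zone A → Waste Hauler Authorization not required.
Art. VI. years in business 20 ≥ 18 → exempt from Commercial Tenant Registration.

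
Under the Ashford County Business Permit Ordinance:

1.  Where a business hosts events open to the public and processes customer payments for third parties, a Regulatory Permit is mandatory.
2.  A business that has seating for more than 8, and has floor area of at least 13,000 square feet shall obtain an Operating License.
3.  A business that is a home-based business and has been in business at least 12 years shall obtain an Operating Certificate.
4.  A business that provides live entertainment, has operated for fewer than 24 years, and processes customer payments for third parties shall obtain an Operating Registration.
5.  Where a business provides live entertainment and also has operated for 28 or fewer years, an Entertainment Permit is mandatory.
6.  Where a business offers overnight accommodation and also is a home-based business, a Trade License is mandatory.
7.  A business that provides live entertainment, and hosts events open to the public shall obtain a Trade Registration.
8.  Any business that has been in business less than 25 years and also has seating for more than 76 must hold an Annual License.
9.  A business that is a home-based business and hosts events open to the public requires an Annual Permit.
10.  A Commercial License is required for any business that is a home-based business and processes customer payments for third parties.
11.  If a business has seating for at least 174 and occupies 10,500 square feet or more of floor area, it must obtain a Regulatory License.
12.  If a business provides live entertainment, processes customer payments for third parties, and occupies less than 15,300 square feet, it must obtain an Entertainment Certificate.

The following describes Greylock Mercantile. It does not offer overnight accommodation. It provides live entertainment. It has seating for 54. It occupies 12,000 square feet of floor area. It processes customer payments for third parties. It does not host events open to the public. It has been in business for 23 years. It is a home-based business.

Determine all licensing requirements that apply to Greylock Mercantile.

Commercial License, Entertainment Certificate, Entertainment Permit, Operating Certificate, Operating Registration

1. does not host events open to the public; processes customer payments for third parties → Regulatory Permit not required.
2. seating 54 > 8; floor area 12,000 square feet < 13,000 square feet → Operating License not required.
3. is a home-based business; years in business 23 ≥ 12 → Operating Certificate required.
4. provides live entertainment; years in business 23 < 24; processes customer payments for third parties → Operating Registration required.
5. provides live entertainment; years in business 23 ≤ 28 → Entertainment Permit required.
6. does not offer overnight accommodation; is a home-based business → Trade License not required.
7. provides live entertainment; does not host events open to the public → Trade Registration not required.
8. years in business 23 < 25; seating 54 ≤ 76 → Annual License not required.
9. is a home-based business; does not host events open to the public → Annual Permit not required.
10. is a home-based business; processes customer payments for third parties → Commercial License required.
11. seating 54 < 174; floor area 12,000 square feet ≥ 10,500 square feet → Regulatory License not required.
12. provides live entertainment; processes customer payments for third parties; floor area 12,000 square feet < 15,300 square feet → Entertainment Certificate required.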